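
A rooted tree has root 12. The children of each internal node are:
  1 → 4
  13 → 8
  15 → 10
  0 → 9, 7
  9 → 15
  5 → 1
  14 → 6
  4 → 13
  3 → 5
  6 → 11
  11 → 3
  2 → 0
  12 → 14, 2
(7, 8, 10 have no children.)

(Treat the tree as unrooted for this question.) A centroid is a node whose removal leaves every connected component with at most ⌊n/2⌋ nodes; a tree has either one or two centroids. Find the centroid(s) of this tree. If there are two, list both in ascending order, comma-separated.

6, 14

Delete 6: the remaining components have sizes 8, 7. Max 8 ≤ 8, so 6 is a centroid.
14 is adjacent to 6 and is also a centroid (the largest component after removing it is likewise 8).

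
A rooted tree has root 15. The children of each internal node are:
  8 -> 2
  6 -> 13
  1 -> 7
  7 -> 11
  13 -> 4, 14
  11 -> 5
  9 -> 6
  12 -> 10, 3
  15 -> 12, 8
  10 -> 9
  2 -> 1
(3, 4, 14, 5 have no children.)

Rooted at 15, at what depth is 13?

5

15 – 12 – 10 – 9 – 6 – 13 — 5 edges.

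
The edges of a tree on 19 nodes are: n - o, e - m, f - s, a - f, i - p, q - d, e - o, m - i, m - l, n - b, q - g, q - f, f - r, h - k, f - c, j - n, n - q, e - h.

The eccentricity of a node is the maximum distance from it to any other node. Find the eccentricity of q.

The node farthest from q is p, via q–n–o–e–m–i–p — 6 edges.

6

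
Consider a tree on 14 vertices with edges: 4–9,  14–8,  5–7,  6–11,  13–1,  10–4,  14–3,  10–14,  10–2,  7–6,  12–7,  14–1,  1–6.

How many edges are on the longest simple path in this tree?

A longest path is 12 - 7 - 6 - 1 - 14 - 10 - 4 - 9, with 7 edges.

7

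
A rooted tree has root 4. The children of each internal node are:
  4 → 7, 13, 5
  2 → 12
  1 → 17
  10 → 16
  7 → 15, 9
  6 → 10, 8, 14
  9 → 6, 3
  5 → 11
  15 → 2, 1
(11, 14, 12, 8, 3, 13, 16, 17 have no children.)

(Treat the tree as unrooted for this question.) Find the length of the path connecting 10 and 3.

3

Walking from 10: 10–6–9–3. Length 3.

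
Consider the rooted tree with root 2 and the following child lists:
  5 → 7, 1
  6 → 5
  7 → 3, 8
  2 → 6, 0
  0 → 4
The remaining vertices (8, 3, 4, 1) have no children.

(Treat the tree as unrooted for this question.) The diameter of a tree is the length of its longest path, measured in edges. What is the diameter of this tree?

6

Starting from 4, a farthest node is 3 at distance 6.
One longest path: 4 – 0 – 2 – 6 – 5 – 7 – 3.
So the diameter is 6.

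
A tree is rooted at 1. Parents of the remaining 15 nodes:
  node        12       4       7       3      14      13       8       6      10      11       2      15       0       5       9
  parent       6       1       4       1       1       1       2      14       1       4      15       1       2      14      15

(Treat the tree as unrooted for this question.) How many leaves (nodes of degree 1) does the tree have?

Exactly 10 nodes have a single neighbour: 0, 3, 5, 7, 8, 9, 10, 11, 12, 13.

10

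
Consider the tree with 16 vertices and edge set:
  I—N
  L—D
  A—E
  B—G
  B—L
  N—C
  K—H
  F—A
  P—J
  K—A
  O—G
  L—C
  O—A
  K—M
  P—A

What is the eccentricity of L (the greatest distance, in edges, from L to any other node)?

6

Distances from L peak at 6, attained at J (M, H also at distance 6).
L – B – G – O – A – P – J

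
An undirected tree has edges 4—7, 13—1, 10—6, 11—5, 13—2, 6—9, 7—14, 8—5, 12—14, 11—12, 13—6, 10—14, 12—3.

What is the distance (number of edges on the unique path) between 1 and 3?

1–13–6–10–14–12–3: 6 edges.

6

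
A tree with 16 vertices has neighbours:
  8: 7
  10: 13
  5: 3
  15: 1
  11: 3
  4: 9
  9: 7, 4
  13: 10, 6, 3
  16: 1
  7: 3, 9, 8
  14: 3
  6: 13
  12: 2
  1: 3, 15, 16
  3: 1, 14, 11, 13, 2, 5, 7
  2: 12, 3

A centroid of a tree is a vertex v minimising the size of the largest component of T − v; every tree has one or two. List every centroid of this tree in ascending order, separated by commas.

If 3 is removed the pieces have sizes 4, 3, 3, 2, 1, 1, 1, all ≤ ⌊16/2⌋ = 8.
No neighbour of 3 does as well, so 3 is the unique centroid.

3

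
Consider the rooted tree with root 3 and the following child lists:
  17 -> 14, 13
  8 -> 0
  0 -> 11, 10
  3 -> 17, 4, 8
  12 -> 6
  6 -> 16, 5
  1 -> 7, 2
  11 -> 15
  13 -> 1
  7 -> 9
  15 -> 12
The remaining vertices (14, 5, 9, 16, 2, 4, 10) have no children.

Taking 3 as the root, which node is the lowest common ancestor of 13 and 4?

Path 13→root: 13 17 3; path 4→root: 4 3.
First common node: 3.

3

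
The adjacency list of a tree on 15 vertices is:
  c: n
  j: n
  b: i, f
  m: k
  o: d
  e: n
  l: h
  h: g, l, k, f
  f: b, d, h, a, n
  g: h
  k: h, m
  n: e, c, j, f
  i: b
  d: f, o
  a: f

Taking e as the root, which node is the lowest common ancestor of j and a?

n

Path j→root: j n e; path a→root: a f n e.
First common node: n.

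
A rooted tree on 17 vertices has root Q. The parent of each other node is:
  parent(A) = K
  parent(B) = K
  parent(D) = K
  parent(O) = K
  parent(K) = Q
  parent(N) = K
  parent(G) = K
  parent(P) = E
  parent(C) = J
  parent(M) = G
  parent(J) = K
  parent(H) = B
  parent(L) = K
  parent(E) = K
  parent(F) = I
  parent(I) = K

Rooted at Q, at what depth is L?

2

Path from Q to L: Q → K → L, which has 2 edges.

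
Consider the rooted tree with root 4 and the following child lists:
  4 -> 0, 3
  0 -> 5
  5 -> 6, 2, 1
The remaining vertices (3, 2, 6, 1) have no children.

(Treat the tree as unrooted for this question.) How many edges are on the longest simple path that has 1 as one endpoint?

A farthest node from 1 is 3.
The path 1-5-0-4-3 has 4 edges.

4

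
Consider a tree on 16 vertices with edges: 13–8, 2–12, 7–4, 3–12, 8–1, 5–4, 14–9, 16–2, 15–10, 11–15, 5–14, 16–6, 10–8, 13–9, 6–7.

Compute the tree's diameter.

A longest path is 11 – 15 – 10 – 8 – 13 – 9 – 14 – 5 – 4 – 7 – 6 – 16 – 2 – 12 – 3, with 14 edges.

14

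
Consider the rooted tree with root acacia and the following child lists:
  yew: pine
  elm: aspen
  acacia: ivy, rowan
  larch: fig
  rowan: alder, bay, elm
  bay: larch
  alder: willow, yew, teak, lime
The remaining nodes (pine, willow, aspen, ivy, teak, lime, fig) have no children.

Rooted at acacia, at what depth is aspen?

3

Path from acacia to aspen: acacia – rowan – elm – aspen, which has 3 edges.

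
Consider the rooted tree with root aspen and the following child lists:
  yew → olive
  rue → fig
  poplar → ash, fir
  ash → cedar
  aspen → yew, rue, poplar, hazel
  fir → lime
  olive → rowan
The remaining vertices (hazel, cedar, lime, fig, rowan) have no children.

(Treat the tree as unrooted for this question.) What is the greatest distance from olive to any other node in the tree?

5

The node farthest from olive is lime (cedar also at distance 5), via olive–yew–aspen–poplar–fir–lime — 5 edges.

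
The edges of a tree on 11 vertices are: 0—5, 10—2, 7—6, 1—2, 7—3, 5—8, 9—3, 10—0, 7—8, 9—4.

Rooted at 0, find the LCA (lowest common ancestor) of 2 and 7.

0

Ancestors of 2 (toward the root): 2, 10, 0.
Ancestors of 7: 7, 8, 5, 0.
The deepest node appearing in both lists is 0.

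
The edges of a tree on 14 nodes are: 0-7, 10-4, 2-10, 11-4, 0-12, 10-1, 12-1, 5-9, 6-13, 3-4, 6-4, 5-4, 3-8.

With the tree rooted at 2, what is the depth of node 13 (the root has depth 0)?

Climbing from 13 to the root: 13 – 6 – 4 – 10 – 2. That's 4 steps.

4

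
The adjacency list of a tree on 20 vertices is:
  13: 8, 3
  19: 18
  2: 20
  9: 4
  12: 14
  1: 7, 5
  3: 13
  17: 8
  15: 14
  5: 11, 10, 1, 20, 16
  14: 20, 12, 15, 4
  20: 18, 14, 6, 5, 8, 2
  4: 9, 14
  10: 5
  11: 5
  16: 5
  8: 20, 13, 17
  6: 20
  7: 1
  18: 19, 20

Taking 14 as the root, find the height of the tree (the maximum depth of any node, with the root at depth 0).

4

The longest root-to-leaf path is 14-20-5-1-7 (4 edges).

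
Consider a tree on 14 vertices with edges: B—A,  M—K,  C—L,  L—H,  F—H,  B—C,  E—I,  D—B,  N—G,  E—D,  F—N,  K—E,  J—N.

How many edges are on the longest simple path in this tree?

BFS from G reaches M last, at distance 10; BFS from M confirms no node is farther.
Path: G - N - F - H - L - C - B - D - E - K - M.

10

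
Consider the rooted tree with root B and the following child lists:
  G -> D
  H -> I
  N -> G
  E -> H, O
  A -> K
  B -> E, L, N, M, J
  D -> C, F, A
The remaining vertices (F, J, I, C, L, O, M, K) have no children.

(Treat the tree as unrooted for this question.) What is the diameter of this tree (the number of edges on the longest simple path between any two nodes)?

8

Starting from K, a farthest node is I at distance 8.
One longest path: K - A - D - G - N - B - E - H - I.
So the diameter is 8.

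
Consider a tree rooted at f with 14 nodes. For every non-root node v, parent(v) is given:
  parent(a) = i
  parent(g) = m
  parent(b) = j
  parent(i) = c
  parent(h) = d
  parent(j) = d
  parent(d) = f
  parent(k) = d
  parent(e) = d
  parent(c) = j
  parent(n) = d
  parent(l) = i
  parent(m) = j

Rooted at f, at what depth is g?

4

Path from f to g: f → d → j → m → g, which has 4 edges.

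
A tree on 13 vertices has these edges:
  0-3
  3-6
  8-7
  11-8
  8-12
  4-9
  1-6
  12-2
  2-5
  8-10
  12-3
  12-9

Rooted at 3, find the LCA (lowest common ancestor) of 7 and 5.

12

Ancestors of 7 (toward the root): 7, 8, 12, 3.
Ancestors of 5: 5, 2, 12, 3.
The deepest node appearing in both lists is 12.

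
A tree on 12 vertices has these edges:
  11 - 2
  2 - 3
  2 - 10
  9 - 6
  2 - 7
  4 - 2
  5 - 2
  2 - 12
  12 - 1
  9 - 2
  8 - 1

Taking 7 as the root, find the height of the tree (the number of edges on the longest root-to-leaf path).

4

A deepest node is 8, reached by 7-2-12-1-8.
That path has 4 edges, so the height is 4.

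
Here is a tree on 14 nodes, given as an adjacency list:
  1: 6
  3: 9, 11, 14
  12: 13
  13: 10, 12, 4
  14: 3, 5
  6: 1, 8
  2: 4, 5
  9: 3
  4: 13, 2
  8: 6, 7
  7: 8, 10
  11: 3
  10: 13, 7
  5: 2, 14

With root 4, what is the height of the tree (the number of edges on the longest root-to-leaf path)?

6

1 sits deepest: 4 → 13 → 10 → 7 → 8 → 6 → 1 — 6 edges from the root.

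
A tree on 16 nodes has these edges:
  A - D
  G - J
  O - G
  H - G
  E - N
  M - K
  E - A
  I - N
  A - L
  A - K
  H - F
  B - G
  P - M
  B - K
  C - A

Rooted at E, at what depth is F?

6

Path from E to F: E–A–K–B–G–H–F, which has 6 edges.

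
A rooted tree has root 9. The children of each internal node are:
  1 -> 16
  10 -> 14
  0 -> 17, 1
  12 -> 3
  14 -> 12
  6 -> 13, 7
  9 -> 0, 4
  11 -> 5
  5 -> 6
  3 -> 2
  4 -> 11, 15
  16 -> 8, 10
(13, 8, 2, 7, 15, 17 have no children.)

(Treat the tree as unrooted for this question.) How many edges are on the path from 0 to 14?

4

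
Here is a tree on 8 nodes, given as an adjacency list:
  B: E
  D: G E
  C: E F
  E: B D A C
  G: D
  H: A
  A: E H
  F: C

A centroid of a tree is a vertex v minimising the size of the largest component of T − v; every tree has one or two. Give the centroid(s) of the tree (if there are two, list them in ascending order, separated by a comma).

If E is removed the pieces have sizes 2, 2, 2, 1, all ≤ ⌊8/2⌋ = 4.
Every other node leaves some component of size > 4, so the centroid is unique.

E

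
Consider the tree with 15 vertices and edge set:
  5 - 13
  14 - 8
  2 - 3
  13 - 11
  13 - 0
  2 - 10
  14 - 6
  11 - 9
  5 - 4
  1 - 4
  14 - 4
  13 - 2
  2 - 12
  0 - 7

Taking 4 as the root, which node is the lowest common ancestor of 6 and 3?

Path 6→root: 6 14 4; path 3→root: 3 2 13 5 4.
First common node: 4.

4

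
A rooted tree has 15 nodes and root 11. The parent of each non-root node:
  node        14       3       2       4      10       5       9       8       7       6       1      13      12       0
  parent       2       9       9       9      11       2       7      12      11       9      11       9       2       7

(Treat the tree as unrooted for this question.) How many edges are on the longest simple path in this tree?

Starting from 1, a farthest node is 8 at distance 6.
One longest path: 1–11–7–9–2–12–8.
So the diameter is 6.

6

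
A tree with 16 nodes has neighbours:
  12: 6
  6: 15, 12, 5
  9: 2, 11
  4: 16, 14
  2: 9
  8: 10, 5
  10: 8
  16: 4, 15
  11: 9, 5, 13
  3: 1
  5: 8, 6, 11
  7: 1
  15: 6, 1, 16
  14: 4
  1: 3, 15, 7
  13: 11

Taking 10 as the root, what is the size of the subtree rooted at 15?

Descendants of 15 (including itself): 15, 16, 1, 4, 7, 3, 14. That's 7.

7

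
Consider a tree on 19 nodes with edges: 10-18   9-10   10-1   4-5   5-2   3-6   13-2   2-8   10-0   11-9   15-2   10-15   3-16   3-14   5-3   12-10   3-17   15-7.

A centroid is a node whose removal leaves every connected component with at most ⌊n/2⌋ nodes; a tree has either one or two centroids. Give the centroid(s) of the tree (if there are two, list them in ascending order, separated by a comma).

If 2 is removed the pieces have sizes 9, 7, 1, 1, all ≤ ⌊19/2⌋ = 9.
No neighbour of 2 does as well, so 2 is the unique centroid.

2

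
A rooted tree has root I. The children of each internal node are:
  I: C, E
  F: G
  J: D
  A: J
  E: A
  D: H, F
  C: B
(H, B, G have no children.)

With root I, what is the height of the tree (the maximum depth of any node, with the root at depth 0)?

6

A deepest node is G, reached by I → E → A → J → D → F → G.
That path has 6 edges, so the height is 6.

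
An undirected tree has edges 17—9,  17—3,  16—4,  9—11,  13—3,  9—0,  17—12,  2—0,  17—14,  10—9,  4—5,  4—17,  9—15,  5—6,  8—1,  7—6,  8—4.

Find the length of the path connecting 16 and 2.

5

16 – 4 – 17 – 9 – 0 – 2: 5 edges.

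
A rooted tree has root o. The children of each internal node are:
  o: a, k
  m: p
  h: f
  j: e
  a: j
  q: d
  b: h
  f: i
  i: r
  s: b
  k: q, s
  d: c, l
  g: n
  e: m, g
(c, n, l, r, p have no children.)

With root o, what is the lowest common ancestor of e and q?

o

e's ancestor chain is e, j, a, o and q's is q, k, o; they first meet at o.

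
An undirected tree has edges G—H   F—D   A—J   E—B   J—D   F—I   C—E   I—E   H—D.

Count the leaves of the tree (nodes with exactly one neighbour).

4

Exactly 4 nodes have a single neighbour: A, B, C, G.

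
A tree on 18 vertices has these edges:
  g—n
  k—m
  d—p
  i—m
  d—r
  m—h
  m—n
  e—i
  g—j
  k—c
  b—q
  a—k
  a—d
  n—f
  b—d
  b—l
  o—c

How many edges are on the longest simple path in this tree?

8

BFS from j reaches q last, at distance 8; BFS from q confirms no node is farther.
Path: j – g – n – m – k – a – d – b – q.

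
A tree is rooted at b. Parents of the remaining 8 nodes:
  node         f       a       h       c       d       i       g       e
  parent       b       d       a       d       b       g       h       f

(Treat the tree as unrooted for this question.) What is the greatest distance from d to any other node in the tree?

4

The node farthest from d is i, via d-a-h-g-i — 4 edges.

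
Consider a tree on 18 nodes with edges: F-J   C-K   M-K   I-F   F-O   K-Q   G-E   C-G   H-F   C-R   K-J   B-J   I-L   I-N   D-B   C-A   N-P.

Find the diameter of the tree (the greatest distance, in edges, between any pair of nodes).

8

A longest path is E–G–C–K–J–F–I–N–P, with 8 edges.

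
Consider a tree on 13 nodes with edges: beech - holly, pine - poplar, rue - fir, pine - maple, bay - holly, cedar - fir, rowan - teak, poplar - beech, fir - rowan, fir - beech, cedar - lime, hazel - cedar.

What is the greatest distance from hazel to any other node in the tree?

The node farthest from hazel is maple, via hazel-cedar-fir-beech-poplar-pine-maple — 6 edges.

6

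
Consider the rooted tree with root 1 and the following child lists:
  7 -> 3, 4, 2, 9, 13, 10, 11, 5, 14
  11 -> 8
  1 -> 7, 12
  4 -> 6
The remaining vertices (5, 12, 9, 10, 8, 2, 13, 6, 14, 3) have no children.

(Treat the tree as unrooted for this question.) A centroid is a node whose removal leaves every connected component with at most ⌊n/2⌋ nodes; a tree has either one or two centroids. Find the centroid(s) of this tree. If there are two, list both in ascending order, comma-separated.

Delete 7: the remaining components have sizes 2, 2, 2, 1, 1, 1, 1, 1, 1, 1. Max 2 ≤ 7, so 7 is a centroid.
No neighbour of 7 does as well, so 7 is the unique centroid.

7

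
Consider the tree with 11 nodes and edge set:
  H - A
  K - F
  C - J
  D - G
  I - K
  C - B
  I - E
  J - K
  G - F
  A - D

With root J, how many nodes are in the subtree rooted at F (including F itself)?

Descendants of F (including itself): F, G, D, A, H. That's 5.

5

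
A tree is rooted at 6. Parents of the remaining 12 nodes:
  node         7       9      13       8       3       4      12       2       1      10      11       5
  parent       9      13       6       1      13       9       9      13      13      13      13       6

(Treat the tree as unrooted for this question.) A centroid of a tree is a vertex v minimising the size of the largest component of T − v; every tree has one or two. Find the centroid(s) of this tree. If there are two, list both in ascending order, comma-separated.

If 13 is removed the pieces have sizes 4, 2, 2, 1, 1, 1, 1, all ≤ ⌊13/2⌋ = 6.
No neighbour of 13 does as well, so 13 is the unique centroid.

13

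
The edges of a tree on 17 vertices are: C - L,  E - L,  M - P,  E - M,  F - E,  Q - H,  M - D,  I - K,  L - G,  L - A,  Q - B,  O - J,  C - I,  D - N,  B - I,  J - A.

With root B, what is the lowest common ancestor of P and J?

L

Ancestors of P (toward the root): P, M, E, L, C, I, B.
Ancestors of J: J, A, L, C, I, B.
The deepest node appearing in both lists is L.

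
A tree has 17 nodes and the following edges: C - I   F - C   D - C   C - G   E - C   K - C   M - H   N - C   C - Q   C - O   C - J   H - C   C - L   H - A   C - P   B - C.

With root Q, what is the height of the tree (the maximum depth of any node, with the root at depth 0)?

A deepest node is A, reached by Q → C → H → A.
That path has 3 edges, so the height is 3.

3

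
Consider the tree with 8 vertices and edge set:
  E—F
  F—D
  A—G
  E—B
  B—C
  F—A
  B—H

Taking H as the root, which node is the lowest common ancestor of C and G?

B

Path C→root: C B H; path G→root: G A F E B H.
First common node: B.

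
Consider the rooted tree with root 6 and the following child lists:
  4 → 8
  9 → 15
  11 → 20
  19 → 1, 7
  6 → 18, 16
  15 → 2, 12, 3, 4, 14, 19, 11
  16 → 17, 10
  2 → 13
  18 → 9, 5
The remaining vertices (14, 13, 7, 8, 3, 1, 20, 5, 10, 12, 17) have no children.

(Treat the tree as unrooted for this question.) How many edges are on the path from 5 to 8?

5

The path is 5 – 18 – 9 – 15 – 4 – 8, which has 5 edges.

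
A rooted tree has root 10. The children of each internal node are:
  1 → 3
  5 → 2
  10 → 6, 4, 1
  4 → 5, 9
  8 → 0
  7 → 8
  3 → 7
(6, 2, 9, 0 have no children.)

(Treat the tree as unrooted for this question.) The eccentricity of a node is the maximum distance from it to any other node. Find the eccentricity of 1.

Distances from 1 peak at 4, attained at 2 (0 also at distance 4).
1-10-4-5-2

4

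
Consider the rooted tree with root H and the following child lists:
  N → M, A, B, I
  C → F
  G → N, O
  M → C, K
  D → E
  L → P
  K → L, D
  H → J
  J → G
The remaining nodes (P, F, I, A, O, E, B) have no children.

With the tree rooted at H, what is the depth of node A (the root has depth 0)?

Climbing from A to the root: A–N–G–J–H. That's 4 steps.

4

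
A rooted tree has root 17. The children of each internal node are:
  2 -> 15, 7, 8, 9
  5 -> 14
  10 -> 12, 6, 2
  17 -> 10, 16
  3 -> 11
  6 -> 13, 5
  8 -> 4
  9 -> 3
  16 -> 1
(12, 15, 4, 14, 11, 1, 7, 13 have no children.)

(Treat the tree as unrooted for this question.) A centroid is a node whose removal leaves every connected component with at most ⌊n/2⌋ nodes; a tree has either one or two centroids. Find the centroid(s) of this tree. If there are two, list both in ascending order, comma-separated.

If 10 is removed the pieces have sizes 8, 4, 3, 1, all ≤ ⌊17/2⌋ = 8.
No neighbour of 10 does as well, so 10 is the unique centroid.

10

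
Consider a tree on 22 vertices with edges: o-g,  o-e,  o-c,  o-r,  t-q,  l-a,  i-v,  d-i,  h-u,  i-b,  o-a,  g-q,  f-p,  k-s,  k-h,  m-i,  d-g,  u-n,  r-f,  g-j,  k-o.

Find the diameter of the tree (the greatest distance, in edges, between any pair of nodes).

A longest path is n-u-h-k-o-g-d-i-b, with 8 edges.

8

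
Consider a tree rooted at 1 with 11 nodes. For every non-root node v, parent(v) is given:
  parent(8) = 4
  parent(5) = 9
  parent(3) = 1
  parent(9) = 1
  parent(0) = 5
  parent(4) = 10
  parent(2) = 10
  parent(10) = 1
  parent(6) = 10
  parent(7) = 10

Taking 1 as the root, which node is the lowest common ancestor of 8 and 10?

8's ancestor chain is 8, 4, 10, 1 and 10's is 10, 1; they first meet at 10.

10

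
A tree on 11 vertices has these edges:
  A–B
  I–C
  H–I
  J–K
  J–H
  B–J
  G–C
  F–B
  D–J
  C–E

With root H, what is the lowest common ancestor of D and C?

H

D's ancestor chain is D, J, H and C's is C, I, H; they first meet at H.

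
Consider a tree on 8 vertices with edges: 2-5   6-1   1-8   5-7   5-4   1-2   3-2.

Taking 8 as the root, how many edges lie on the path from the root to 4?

4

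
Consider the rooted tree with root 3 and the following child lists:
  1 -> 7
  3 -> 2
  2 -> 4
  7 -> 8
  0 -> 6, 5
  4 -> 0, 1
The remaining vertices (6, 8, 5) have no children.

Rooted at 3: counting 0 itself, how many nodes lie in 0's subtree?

Descendants of 0 (including itself): 0, 6, 5. That's 3.

3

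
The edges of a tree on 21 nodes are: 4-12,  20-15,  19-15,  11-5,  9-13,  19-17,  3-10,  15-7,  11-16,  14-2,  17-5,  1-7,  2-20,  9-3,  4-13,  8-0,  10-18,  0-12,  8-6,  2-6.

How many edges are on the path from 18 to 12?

6

The path is 18 - 10 - 3 - 9 - 13 - 4 - 12, which has 6 edges.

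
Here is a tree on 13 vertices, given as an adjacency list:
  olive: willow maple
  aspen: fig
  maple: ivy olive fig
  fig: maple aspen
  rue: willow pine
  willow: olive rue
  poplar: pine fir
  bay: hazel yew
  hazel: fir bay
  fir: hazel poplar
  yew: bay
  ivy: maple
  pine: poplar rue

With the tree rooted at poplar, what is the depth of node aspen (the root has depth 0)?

poplar – pine – rue – willow – olive – maple – fig – aspen — 7 edges.

7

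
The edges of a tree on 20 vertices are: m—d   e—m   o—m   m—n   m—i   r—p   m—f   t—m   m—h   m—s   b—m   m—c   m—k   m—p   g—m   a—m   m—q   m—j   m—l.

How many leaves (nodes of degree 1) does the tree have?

18

Exactly 18 nodes have a single neighbour: a, b, c, d, e, f, g, h, i, j, k, l, n, o, q, r, s, t.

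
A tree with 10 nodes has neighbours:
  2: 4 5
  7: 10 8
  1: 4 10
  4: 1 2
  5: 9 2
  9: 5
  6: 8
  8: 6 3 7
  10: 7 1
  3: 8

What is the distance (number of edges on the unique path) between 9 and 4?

3

9 - 5 - 2 - 4: 3 edges.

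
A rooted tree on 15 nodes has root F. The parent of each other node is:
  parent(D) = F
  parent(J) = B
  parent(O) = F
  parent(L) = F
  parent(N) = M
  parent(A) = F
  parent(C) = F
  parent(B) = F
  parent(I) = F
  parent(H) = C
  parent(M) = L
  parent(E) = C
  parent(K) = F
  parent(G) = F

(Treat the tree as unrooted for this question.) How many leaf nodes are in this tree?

10

Exactly 10 nodes have a single neighbour: A, D, E, G, H, I, J, K, N, O.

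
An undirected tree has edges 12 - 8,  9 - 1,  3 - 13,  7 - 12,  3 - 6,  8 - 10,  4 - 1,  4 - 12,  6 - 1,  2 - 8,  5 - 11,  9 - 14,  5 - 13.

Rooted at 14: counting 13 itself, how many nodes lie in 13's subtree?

3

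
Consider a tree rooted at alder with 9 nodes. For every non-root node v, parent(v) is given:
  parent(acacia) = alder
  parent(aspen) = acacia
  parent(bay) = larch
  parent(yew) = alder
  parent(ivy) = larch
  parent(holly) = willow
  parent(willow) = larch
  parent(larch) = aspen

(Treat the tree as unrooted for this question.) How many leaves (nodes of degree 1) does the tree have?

4

Degree-1 nodes: bay, holly, ivy, yew — 4 of them.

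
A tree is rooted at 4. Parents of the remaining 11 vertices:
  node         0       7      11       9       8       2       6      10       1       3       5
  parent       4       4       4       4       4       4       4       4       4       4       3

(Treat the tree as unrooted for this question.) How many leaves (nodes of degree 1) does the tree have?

10

The leaves are 0, 1, 2, 5, 6, 7, 8, 9, 10, 11.
That is 10 leaves.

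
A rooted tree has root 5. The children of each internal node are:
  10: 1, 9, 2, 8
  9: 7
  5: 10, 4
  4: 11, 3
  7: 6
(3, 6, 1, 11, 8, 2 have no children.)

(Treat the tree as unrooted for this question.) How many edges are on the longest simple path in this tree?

BFS from 6 reaches 11 last, at distance 6; BFS from 11 confirms no node is farther.
Path: 6–7–9–10–5–4–11.

6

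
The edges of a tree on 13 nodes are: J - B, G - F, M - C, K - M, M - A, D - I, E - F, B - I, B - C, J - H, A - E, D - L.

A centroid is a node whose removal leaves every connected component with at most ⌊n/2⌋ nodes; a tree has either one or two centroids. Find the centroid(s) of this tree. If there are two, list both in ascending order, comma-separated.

C

Delete C: the remaining components have sizes 6, 6. Max 6 ≤ 6, so C is a centroid.
No neighbour of C does as well, so C is the unique centroid.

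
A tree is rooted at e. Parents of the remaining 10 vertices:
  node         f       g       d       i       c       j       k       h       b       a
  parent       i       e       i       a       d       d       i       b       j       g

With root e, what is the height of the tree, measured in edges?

The longest root-to-leaf path is e → g → a → i → d → j → b → h (7 edges).

7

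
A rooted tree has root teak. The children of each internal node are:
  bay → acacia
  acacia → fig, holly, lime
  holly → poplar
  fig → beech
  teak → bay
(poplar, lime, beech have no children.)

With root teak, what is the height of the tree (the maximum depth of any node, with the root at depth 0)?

4

The longest root-to-leaf path is teak-bay-acacia-holly-poplar (4 edges).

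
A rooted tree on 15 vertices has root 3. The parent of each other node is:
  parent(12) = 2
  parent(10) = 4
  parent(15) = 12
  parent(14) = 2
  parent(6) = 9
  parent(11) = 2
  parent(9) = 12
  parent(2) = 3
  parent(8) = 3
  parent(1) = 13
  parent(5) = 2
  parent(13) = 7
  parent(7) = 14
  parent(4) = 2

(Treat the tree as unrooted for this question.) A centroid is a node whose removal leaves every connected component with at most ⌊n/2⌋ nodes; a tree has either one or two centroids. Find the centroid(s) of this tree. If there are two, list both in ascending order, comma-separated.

If 2 is removed the pieces have sizes 4, 4, 2, 2, 1, 1, all ≤ ⌊15/2⌋ = 7.
No neighbour of 2 does as well, so 2 is the unique centroid.

2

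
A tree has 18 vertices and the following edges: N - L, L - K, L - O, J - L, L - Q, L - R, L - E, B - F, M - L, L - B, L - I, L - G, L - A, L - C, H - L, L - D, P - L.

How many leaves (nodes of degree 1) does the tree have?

16

The leaves are A, C, D, E, F, G, H, I, J, K, M, N, O, P, Q, R.
That is 16 leaves.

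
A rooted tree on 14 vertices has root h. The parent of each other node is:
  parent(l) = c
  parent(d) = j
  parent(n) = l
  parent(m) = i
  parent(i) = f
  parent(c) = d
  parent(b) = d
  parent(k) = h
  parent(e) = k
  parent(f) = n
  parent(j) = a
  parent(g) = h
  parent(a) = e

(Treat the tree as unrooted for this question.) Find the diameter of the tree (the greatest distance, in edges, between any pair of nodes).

12

BFS from g reaches m last, at distance 12; BFS from m confirms no node is farther.
Path: g–h–k–e–a–j–d–c–l–n–f–i–m.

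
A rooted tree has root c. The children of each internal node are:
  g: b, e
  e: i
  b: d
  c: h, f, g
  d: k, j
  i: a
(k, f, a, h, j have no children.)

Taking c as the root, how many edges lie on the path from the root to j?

Climbing from j to the root: j → d → b → g → c. That's 4 steps.

4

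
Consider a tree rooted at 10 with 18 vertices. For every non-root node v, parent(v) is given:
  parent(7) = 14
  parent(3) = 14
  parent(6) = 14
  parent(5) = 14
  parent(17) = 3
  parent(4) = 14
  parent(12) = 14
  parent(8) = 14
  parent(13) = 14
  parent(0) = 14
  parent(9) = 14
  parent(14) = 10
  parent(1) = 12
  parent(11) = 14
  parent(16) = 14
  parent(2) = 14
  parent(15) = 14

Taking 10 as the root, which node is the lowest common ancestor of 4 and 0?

14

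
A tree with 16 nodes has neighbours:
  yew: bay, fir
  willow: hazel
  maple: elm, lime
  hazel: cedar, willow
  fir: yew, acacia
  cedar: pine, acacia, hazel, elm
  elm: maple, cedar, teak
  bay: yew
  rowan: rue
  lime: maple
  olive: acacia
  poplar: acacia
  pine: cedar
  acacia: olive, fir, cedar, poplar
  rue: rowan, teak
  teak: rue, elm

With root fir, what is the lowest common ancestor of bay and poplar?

Path bay→root: bay yew fir; path poplar→root: poplar acacia fir.
First common node: fir.

fir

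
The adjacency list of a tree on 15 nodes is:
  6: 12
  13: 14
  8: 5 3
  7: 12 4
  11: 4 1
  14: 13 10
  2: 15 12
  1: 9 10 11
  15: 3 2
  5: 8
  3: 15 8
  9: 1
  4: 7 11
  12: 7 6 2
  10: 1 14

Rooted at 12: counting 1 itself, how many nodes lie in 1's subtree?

The subtree rooted at 1 contains: 1, 10, 9, 14, 13 — 5 nodes.

5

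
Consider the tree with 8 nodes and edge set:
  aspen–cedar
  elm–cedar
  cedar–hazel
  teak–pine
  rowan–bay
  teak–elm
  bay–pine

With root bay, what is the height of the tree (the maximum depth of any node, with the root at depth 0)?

5

The longest root-to-leaf path is bay → pine → teak → elm → cedar → aspen (5 edges).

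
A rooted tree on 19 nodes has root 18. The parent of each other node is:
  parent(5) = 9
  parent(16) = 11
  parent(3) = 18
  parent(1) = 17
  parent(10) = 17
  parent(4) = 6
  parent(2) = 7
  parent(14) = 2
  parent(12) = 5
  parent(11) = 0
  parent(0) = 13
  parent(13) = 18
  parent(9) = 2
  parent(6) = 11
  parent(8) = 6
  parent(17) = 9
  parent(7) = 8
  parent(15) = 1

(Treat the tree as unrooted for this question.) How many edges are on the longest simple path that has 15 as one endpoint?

A farthest node from 15 is 3.
The path 15-1-17-9-2-7-8-6-11-0-13-18-3 has 12 edges.

12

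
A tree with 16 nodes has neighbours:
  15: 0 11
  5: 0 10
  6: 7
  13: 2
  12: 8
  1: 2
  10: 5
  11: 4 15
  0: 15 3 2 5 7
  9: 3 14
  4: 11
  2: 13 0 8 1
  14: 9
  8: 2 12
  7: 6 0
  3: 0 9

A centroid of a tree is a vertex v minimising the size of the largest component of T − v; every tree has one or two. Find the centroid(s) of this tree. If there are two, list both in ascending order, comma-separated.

0

Removing 0 splits the tree into components of sizes 5, 3, 3, 2, 2; the largest is 5 ≤ ⌊16/2⌋ = 8.
Every other node leaves some component of size > 8, so the centroid is unique.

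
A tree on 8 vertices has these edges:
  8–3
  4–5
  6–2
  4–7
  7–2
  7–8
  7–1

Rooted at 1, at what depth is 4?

2

Climbing from 4 to the root: 4–7–1. That's 2 steps.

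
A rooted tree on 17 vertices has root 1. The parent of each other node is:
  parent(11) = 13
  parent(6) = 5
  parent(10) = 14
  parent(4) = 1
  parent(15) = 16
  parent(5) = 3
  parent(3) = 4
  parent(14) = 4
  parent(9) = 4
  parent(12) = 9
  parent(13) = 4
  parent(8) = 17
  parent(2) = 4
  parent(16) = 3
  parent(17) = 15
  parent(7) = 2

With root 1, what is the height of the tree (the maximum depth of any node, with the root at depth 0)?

6

The longest root-to-leaf path is 1-4-3-16-15-17-8 (6 edges).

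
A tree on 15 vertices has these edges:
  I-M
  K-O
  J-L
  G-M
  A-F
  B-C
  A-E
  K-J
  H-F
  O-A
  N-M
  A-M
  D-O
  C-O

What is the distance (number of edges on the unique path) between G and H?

G–M–A–F–H: 4 edges.

4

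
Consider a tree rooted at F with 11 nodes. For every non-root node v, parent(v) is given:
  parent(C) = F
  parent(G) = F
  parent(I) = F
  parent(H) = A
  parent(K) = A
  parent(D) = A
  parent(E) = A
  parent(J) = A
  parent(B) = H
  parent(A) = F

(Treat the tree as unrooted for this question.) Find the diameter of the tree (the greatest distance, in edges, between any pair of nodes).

4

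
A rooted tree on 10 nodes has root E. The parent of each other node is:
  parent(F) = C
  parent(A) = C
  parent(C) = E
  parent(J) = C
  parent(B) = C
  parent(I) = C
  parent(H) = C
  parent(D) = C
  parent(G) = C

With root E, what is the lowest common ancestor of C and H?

Path C→root: C E; path H→root: H C E.
First common node: C.

C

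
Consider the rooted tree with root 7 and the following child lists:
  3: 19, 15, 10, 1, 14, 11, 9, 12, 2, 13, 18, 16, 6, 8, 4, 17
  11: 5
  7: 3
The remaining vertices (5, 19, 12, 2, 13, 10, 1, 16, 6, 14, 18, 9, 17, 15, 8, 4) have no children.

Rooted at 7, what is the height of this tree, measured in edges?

A deepest node is 5, reached by 7 – 3 – 11 – 5.
That path has 3 edges, so the height is 3.

3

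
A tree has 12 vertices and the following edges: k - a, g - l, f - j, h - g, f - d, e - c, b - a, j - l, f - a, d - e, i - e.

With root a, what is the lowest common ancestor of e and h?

f

Path e→root: e d f a; path h→root: h g l j f a.
First common node: f.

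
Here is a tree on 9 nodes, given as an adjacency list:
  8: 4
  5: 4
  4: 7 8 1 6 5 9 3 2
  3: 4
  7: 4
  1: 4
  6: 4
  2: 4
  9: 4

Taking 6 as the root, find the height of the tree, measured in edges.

A deepest node is 8, reached by 6 → 4 → 8.
That path has 2 edges, so the height is 2.

2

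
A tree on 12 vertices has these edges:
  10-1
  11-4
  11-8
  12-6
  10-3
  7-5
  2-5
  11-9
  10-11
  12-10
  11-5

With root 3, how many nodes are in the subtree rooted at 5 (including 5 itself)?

3

Descendants of 5 (including itself): 5, 7, 2. That's 3.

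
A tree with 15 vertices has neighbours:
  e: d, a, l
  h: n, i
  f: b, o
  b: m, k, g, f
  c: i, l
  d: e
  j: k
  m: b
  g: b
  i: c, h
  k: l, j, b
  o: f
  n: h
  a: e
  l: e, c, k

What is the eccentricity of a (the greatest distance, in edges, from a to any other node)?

A farthest node from a is o (n also at distance 6).
The path a-e-l-k-b-f-o has 6 edges.

6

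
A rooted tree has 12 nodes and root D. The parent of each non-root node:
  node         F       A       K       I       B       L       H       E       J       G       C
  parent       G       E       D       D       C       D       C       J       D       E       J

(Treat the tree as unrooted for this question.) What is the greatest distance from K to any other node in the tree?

5

The node farthest from K is F, via K – D – J – E – G – F — 5 edges.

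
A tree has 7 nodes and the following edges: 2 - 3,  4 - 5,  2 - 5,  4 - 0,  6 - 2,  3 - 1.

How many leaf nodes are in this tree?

Exactly 3 nodes have a single neighbour: 0, 1, 6.

3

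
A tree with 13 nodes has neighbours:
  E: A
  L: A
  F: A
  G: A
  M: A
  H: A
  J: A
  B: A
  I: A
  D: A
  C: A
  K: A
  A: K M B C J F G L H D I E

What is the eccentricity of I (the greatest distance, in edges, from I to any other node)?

2

The node farthest from I is L (D, J, E, C, G, K, M, B, F, H also at distance 2), via I–A–L — 2 edges.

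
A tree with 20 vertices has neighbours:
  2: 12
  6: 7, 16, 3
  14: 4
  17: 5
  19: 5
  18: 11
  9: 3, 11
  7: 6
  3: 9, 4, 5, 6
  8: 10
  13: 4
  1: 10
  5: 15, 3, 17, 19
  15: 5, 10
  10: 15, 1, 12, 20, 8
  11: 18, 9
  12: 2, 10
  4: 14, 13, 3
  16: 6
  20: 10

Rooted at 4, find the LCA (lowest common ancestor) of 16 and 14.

4

Path 16→root: 16 6 3 4; path 14→root: 14 4.
First common node: 4.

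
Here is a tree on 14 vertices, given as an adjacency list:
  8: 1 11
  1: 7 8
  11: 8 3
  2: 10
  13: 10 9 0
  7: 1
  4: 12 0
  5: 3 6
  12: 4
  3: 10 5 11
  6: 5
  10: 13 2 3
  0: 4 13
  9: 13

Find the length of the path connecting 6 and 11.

Walking from 6: 6–5–3–11. Length 3.

3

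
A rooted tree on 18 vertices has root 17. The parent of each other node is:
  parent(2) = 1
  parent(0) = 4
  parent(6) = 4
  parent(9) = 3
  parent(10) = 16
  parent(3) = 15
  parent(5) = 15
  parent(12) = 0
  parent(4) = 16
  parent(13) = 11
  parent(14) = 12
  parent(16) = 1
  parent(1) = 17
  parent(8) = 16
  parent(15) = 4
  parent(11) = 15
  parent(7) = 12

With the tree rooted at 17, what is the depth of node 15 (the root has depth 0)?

17 → 1 → 16 → 4 → 15 — 4 edges.

4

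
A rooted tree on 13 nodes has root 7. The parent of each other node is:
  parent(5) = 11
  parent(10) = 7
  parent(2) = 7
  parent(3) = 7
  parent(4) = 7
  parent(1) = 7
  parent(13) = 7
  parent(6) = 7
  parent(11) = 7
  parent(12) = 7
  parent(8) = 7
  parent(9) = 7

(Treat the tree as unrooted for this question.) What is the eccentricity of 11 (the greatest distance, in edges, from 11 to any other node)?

2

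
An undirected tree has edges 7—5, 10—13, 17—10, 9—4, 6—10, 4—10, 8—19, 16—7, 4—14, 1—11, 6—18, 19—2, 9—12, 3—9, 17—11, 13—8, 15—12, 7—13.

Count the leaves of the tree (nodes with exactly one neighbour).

8

The leaves are 1, 2, 3, 5, 14, 15, 16, 18.
That is 8 leaves.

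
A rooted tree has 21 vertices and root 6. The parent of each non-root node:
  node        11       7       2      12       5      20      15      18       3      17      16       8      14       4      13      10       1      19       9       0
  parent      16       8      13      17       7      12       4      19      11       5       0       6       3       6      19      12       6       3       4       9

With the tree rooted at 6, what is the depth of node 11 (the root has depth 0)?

5

Climbing from 11 to the root: 11 – 16 – 0 – 9 – 4 – 6. That's 5 steps.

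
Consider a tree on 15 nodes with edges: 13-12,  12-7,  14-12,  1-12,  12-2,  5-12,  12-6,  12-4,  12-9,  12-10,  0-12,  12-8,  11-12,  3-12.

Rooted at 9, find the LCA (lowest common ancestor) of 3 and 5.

Ancestors of 3 (toward the root): 3, 12, 9.
Ancestors of 5: 5, 12, 9.
The deepest node appearing in both lists is 12.

12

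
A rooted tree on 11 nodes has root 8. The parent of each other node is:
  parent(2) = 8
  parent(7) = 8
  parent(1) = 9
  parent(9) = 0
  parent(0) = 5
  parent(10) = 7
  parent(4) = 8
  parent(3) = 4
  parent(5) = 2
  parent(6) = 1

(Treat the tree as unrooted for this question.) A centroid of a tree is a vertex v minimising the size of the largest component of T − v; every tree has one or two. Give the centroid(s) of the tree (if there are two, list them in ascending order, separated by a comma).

2

Delete 2: the remaining components have sizes 5, 5. Max 5 ≤ 5, so 2 is a centroid.
Every other node leaves some component of size > 5, so the centroid is unique.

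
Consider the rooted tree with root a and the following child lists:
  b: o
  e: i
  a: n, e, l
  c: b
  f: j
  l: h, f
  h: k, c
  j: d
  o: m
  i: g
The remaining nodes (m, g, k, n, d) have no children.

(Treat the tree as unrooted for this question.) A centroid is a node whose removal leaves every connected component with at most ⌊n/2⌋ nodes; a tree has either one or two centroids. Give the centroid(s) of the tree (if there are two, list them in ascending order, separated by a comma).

Removing l splits the tree into components of sizes 6, 5, 3; the largest is 6 ≤ ⌊15/2⌋ = 7.
No neighbour of l does as well, so l is the unique centroid.

l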